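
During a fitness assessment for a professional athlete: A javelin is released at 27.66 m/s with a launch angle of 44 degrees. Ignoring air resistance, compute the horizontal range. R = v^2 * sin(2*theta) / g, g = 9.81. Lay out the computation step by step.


Launch speed squared = 765.0756
sin(2 * 44 deg) = 0.999391
Range = 765.0756 * 0.999391 / 9.81
= 77.942 m

77.942 m


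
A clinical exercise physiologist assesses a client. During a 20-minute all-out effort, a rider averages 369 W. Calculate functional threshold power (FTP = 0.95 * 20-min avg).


FTP = 0.95 * 369
= 350.55 W

350.55 W


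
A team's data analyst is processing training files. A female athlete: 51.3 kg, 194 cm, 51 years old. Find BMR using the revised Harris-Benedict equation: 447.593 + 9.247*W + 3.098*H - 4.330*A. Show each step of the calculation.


Intercept = 447.593
Weight contribution = 9.247 * 51.3 = 474.3711
Height contribution = 3.098 * 194 = 601.012
Age contribution = 4.33 * 51 = 220.83
BMR = 447.593 + 474.3711 + 601.012 - 220.83
= 1302.15 kcal/day

1302.15 kcal/day


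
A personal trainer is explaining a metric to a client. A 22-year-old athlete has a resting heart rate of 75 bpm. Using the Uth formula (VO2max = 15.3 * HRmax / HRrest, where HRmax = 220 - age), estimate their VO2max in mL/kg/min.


HRmax = 220 - 22 = 198 bpm
Ratio = HRmax / HRrest = 198 / 75 = 2.64
VO2max = 15.3 * 2.64 = 40.39 mL/kg/min

40.39 mL/kg/min


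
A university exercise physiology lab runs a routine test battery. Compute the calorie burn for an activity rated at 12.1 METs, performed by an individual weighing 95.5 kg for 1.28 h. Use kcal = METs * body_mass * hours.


Product of METs and mass = 12.1 * 95.5 = 1155.55
Total kcal = 1155.55 * 1.28 = 1479.1 kcal

1479.1 kcal


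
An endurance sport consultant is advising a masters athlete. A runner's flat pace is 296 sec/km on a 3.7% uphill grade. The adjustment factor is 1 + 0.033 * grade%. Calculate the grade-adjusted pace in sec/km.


Factor = 1 + 0.033 * 3.7 = 1.1221
Adjusted pace = 296 * 1.1221
= 332.14 sec/km

332.14 s/km


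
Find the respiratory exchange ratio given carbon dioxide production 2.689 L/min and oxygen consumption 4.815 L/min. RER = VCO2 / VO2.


VCO2 = 2.689 L/min
VO2 = 4.815 L/min
RER = 2.689 / 4.815 = 0.5585

0.5585


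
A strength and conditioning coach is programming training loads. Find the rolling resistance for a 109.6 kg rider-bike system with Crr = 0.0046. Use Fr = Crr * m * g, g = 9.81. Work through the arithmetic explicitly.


m * g = 109.6 * 9.81 = 1075.176 N
Fr = 0.0046 * 1075.176 = 4.946 N

4.946 N


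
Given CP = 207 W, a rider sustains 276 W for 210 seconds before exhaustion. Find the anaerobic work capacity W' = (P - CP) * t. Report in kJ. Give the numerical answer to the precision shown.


Excess power = 276 - 207 = 69 W
Work above CP = 69 * 210 = 14490 J
W' = 14.49 kJ

14.49 kJ


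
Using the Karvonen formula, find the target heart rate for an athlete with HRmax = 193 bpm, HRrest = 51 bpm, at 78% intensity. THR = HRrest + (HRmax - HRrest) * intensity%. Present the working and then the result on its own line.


HRR = 193 - 51 = 142
THR = 51 + 142 * 0.78
= 51 + 110.76
= 161.76 bpm

161.76 bpm


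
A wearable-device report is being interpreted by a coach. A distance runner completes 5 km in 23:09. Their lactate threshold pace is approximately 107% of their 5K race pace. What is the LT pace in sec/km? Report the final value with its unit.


Convert to seconds: 23 min 9 s = 1389 s
Pace per km = 1389 / 5 = 277.8 s/km
LT pace = 277.8 * 1.07 = 297.25 s/km

297.25 s/km


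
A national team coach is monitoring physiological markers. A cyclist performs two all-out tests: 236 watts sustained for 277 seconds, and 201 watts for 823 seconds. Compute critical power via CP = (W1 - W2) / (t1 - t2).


W1 = P1 * t1 = 236 * 277 = 65372 J
W2 = P2 * t2 = 201 * 823 = 165423 J
CP = (65372 - 165423) / (277 - 823)
= 183.24 W

183.24 W


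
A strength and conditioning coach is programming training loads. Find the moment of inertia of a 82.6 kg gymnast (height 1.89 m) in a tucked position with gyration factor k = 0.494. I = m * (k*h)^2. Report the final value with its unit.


Radius of gyration = 0.494 * 1.89 = 0.93366 m
I = 82.6 * 0.93366^2
= 82.6 * 0.871721
= 72.004 kg*m^2

72.004 kg*m^2


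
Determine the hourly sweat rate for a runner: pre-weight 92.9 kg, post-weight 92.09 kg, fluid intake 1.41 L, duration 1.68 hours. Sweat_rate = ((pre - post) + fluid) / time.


Mass lost = 92.9 - 92.09 = 0.81 kg
Add fluid consumed: 0.81 + 1.41 = 2.22 L total sweat
Sweat rate = 2.22 / 1.68 = 1.321 L/h

1.321 L/h


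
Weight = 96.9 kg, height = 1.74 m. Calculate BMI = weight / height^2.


height^2 = 1.74^2 = 3.0276
BMI = 96.9 / 3.0276 = 32.01 kg/m^2

32.01 kg/m^2


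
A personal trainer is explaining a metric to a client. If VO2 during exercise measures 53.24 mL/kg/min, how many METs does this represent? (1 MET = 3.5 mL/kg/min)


METs = VO2 / 3.5 = 53.24 / 3.5 = 15.21

15.21 METs


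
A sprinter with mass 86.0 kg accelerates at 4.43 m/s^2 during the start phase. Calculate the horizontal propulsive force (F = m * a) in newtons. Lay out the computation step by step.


F = m * a
= 86.0 * 4.43
= 380.98 N

380.98 N


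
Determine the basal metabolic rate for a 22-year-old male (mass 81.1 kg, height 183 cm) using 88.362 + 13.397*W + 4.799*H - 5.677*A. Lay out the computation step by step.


BMR = 88.362 + 13.397*81.1 + 4.799*183 - 5.677*22
= 1928.18 kcal/day

1928.18 kcal/day


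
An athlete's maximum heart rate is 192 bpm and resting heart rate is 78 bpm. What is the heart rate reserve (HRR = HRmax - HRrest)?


HRR = HRmax - HRrest
= 192 - 78
= 114 bpm

114 bpm


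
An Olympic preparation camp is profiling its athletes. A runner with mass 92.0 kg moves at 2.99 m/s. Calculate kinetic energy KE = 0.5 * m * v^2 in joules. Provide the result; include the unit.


v^2 = 2.99^2 = 8.9401
KE = 0.5 * 92.0 * 8.9401
= 411.24 J

411.24 J


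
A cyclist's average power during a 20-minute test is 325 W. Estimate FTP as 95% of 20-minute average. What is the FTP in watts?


FTP = 20-min power * 0.95
= 325 * 0.95
= 308.75 W

308.75 W


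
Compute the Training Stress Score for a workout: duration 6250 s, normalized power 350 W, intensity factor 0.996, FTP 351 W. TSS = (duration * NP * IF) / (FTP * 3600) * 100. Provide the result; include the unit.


Product = 6250 * 350 * 0.996 = 2178750.0
Base = 351 * 3600 = 1263600
TSS = 2178750.0 / 1263600 * 100 = 172.42

172.42 TSS


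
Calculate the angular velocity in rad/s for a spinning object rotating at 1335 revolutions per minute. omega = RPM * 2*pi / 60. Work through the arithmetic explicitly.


omega = RPM * 2*pi / 60
= 1335 * 6.28318531 / 60
= 139.801 rad/s

139.801 rad/s


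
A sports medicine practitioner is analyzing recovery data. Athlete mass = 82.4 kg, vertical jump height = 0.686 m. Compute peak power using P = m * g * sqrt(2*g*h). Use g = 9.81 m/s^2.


sqrt(2 * 9.81 * 0.686) = sqrt(13.45932) = 3.668695 m/s
P = 82.4 * 9.81 * 3.668695
= 2965.57 W

2965.57 W


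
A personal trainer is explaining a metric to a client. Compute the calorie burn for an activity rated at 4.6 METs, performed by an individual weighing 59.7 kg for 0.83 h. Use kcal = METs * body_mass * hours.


Product of METs and mass = 4.6 * 59.7 = 274.62
Total kcal = 274.62 * 0.83 = 227.93 kcal

227.93 kcal


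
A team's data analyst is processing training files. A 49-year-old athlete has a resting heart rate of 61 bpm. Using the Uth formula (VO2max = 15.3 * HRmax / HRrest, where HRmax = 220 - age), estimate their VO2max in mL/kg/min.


HRmax = 220 - 49 = 171 bpm
Ratio = HRmax / HRrest = 171 / 61 = 2.8033
VO2max = 15.3 * 2.8033 = 42.89 mL/kg/min

42.89 mL/kg/min


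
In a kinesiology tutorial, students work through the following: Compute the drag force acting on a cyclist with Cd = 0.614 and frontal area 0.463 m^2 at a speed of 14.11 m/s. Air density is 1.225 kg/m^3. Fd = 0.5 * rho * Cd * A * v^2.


Step 1: v^2 = 199.0921
Step 2: Fd = 0.5 * 1.225 * 0.614 * 0.463 * 199.0921
= 34.666 N

34.666 N


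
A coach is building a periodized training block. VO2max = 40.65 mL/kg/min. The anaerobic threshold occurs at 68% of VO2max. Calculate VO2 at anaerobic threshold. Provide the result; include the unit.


AT fraction = 68 / 100 = 0.68
AT VO2 = 40.65 * 0.68
= 27.64 mL/kg/min

27.64 mL/kg/min


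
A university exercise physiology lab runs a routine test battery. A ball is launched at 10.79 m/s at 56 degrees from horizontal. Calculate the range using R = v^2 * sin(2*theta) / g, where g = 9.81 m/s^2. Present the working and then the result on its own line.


sin(2 * 56) = sin(112) = 0.927184
v^2 = 10.79^2 = 116.4241
R = 116.4241 * 0.927184 / 9.81
= 11.004 m

11.004 m


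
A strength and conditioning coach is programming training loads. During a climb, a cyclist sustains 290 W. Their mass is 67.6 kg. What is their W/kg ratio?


Power-to-weight = 290 W / 67.6 kg
= 4.29 W/kg

4.29 W/kg


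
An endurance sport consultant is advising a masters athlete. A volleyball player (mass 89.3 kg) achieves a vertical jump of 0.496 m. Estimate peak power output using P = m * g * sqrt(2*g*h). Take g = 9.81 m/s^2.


2 * g * h = 2 * 9.81 * 0.496 = 9.73152
sqrt(9.73152) = 3.119538 m/s
P = 89.3 * 9.81 * 3.119538 = 2732.82 W

2732.82 W


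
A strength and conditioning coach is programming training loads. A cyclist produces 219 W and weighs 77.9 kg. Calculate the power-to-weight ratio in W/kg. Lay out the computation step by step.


P/W = power / mass
= 219 / 77.9
= 2.811 W/kg

2.811 W/kg


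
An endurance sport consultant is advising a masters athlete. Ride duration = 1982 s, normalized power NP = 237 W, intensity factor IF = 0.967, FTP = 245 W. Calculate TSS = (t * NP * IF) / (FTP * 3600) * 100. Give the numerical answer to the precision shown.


Numerator = 1982 * 237 * 0.967 = 454232.778
Denominator = 245 * 3600 = 882000
TSS = 454232.778 / 882000 * 100
= 51.5

51.5 TSS


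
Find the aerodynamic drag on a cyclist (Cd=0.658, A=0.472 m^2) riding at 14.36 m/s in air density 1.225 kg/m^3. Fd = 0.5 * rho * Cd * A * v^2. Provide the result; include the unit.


Fd = 0.5 * 1.225 * 0.658 * 0.472 * 14.36^2
= 0.5 * 1.225 * 0.658 * 0.472 * 206.2096
= 39.227 N

39.227 N


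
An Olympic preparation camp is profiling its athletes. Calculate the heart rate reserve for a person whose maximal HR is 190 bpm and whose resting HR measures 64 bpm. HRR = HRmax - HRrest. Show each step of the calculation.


HRmax = 190 bpm
HRrest = 64 bpm
HRR = 190 - 64 = 126 bpm

126 bpm


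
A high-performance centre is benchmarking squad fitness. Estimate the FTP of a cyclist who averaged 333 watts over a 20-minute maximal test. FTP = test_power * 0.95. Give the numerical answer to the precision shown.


FTP = 333 * 0.95 = 316.35 W

316.35 W


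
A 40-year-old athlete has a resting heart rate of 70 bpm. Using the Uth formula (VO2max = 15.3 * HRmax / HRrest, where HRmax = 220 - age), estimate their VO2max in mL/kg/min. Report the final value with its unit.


HRmax = 220 - 40 = 180 bpm
Ratio = HRmax / HRrest = 180 / 70 = 2.5714
VO2max = 15.3 * 2.5714 = 39.34 mL/kg/min

39.34 mL/kg/min


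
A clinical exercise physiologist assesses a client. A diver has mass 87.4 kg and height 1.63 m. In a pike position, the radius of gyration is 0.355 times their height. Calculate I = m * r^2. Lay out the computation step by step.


r = 0.355 * 1.63 = 0.57865 m
I = m * r^2 = 87.4 * 0.334836 = 29.265 kg*m^2

29.265 kg*m^2


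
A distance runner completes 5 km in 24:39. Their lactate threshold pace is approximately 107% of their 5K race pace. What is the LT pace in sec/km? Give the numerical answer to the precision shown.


Convert to seconds: 24 min 39 s = 1479 s
Pace per km = 1479 / 5 = 295.8 s/km
LT pace = 295.8 * 1.07 = 316.51 s/km

316.51 s/km


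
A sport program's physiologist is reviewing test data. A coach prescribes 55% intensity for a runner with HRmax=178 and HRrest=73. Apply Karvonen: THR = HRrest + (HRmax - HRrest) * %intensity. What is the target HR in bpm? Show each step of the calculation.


Heart rate reserve = 178 - 73 = 105
Intensity fraction = 55 / 100 = 0.55
THR = 73 + 105 * 0.55 = 130.75 bpm

130.75 bpm


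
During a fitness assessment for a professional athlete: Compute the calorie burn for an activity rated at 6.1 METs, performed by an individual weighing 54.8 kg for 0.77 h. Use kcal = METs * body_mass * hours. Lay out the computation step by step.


Product of METs and mass = 6.1 * 54.8 = 334.28
Total kcal = 334.28 * 0.77 = 257.4 kcal

257.4 kcal


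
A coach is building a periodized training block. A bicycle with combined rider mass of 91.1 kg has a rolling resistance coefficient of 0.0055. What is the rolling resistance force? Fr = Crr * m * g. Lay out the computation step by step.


Fr = 0.0055 * 91.1 * 9.81
= 0.50105 * 9.81
= 4.915 N

4.915 N


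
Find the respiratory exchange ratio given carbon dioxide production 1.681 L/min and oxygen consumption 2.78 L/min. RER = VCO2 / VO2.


VCO2 = 1.681 L/min
VO2 = 2.78 L/min
RER = 1.681 / 2.78 = 0.6047

0.6047


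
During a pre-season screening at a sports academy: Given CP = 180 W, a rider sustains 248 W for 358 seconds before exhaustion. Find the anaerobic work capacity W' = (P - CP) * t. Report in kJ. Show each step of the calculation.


Excess power = 248 - 180 = 68 W
Work above CP = 68 * 358 = 24344 J
W' = 24.344 kJ

24.344 kJ


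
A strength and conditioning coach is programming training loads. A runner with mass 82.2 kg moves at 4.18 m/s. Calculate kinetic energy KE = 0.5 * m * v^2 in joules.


v^2 = 4.18^2 = 17.4724
KE = 0.5 * 82.2 * 17.4724
= 718.12 J

718.12 J


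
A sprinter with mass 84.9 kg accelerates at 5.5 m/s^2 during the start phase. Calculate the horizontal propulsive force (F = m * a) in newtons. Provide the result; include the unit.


F = m * a
= 84.9 * 5.5
= 466.95 N

466.95 N


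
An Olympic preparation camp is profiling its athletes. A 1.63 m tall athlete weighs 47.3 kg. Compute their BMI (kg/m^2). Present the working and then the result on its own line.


height^2 = 2.6569 m^2
BMI = 47.3 / 2.6569 = 17.8 kg/m^2

17.8 kg/m^2


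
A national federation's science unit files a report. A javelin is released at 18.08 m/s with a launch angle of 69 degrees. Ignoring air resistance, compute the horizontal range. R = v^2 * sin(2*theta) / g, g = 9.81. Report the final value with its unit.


Launch speed squared = 326.8864
sin(2 * 69 deg) = 0.669131
Range = 326.8864 * 0.669131 / 9.81
= 22.297 m

22.297 m


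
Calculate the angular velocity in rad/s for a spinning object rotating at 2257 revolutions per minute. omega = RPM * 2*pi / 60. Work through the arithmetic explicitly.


omega = RPM * 2*pi / 60
= 2257 * 6.28318531 / 60
= 236.352 rad/s

236.352 rad/s


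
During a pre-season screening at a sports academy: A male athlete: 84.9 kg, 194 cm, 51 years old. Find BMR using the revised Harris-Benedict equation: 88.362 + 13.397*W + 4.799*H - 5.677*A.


Intercept = 88.362
Weight contribution = 13.397 * 84.9 = 1137.4053
Height contribution = 4.799 * 194 = 931.006
Age contribution = 5.677 * 51 = 289.527
BMR = 88.362 + 1137.4053 + 931.006 - 289.527
= 1867.25 kcal/day

1867.25 kcal/day


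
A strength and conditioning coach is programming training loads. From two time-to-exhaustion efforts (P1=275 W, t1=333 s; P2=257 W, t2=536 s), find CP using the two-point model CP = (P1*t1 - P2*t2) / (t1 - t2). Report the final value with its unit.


Work in trial 1 = 91575 J
Work in trial 2 = 137752 J
Delta work = -46177 J
Delta time = -203 s
CP = -46177 / -203 = 227.47 W

227.47 W


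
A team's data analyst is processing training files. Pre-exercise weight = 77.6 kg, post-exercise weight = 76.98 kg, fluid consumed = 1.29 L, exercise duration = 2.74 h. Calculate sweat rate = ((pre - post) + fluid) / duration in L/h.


Weight loss = 77.6 - 76.98 = 0.62 kg (approx L)
Total sweat = 0.62 + 1.29 = 1.91 L
Sweat rate = 1.91 / 2.74 = 0.697 L/h

0.697 L/h


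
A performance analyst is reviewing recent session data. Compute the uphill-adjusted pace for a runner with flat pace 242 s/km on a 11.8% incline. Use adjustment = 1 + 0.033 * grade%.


Adjustment factor = 1 + 0.033 * 11.8 = 1.3894
Grade-adjusted pace = 242 * 1.3894 = 336.23 s/km

336.23 s/km


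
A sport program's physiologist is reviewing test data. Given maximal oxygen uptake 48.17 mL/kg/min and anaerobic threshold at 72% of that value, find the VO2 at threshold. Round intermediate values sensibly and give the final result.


Percentage as decimal = 0.72
VO2 at AT = 48.17 * 0.72 = 34.68 mL/kg/min

34.68 mL/kg/min


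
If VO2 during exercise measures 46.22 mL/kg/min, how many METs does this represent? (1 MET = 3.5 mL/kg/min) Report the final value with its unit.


METs = VO2 / 3.5 = 46.22 / 3.5 = 13.21

13.21 METs


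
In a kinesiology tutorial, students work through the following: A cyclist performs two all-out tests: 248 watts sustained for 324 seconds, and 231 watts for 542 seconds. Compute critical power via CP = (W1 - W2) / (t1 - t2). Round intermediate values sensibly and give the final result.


W1 = P1 * t1 = 248 * 324 = 80352 J
W2 = P2 * t2 = 231 * 542 = 125202 J
CP = (80352 - 125202) / (324 - 542)
= 205.73 W

205.73 W


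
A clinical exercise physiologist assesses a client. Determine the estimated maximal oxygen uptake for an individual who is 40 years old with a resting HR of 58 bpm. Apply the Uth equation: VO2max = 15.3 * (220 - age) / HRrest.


HRmax = 220 - 40 = 180
VO2max = 15.3 * (180 / 58)
= 15.3 * 3.1034
= 47.48 mL/kg/min

47.48 mL/kg/min


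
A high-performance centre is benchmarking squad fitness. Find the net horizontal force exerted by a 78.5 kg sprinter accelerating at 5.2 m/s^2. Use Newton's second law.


Newton's second law: F = m * a
F = 78.5 * 5.2 = 408.2 N

408.2 N


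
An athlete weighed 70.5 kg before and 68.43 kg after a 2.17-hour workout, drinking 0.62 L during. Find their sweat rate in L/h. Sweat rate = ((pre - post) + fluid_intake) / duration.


Body mass change = 2.07 kg
Total sweat loss = 2.07 + 0.62 = 2.69 L
Rate = 2.69 / 2.17 = 1.24 L/h

1.24 L/h


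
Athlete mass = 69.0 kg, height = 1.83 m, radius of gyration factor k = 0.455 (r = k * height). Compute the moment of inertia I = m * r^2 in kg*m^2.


r = k * height = 0.455 * 1.83 = 0.83265 m
r^2 = 0.83265^2 = 0.693306
I = 69.0 * 0.693306 = 47.838 kg*m^2

47.838 kg*m^2


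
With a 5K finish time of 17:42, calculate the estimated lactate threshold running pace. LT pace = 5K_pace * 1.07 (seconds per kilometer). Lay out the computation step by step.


Race duration = 1062 s for 5 km
Average pace = 1062 / 5 = 212.4 s/km
LT pace = 212.4 * 1.07
= 227.27 s/km

227.27 s/km


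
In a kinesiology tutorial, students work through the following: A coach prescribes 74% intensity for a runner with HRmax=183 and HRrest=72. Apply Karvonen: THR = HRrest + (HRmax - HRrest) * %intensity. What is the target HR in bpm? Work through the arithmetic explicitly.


Heart rate reserve = 183 - 72 = 111
Intensity fraction = 74 / 100 = 0.74
THR = 72 + 111 * 0.74 = 154.14 bpm

154.14 bpm


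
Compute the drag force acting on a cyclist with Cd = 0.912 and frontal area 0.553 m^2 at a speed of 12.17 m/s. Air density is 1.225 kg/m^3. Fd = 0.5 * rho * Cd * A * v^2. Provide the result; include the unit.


Step 1: v^2 = 148.1089
Step 2: Fd = 0.5 * 1.225 * 0.912 * 0.553 * 148.1089
= 45.752 N

45.752 N


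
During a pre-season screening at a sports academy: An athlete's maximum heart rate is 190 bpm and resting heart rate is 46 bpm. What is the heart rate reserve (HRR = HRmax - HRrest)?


HRR = HRmax - HRrest
= 190 - 46
= 144 bpm

144 bpm


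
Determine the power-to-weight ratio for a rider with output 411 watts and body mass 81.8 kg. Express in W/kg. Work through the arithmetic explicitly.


P/W = 411 / 81.8 = 5.024 W/kg

5.024 W/kg


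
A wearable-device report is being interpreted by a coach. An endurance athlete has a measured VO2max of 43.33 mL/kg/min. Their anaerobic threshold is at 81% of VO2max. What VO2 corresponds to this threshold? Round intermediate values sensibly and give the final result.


Anaerobic threshold VO2 = VO2max * 81%
= 43.33 * 0.81
= 35.1 mL/kg/min

35.1 mL/kg/min


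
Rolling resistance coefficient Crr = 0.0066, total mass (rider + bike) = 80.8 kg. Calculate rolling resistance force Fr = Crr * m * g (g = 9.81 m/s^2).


Fr = Crr * m * g
= 0.0066 * 80.8 * 9.81
= 5.231 N

5.231 N


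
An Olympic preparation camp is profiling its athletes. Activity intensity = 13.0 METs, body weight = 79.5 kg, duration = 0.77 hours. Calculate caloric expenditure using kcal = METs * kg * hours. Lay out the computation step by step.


kcal = 13.0 * 79.5 * 0.77
= 1033.5 * 0.77
= 795.8 kcal

795.8 kcal


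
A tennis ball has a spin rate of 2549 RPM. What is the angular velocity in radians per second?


Convert RPM to rad/s: multiply by 2*pi and divide by 60
omega = 2549 * 2 * pi / 60
= 266.931 rad/s

266.931 rad/s


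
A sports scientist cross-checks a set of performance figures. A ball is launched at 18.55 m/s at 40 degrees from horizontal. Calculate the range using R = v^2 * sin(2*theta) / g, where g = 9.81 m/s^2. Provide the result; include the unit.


sin(2 * 40) = sin(80) = 0.984808
v^2 = 18.55^2 = 344.1025
R = 344.1025 * 0.984808 / 9.81
= 34.544 m

34.544 m


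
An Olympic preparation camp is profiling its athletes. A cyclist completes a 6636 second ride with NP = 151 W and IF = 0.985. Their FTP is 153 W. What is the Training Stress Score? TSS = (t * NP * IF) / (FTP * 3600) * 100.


t * NP * IF = 6636 * 151 * 0.985 = 987005.46
FTP * 3600 = 550800
TSS = (987005.46 / 550800) * 100 = 179.19

179.19 TSS


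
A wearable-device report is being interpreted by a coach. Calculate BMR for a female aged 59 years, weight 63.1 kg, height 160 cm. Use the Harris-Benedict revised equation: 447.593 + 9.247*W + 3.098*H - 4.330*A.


Substituting values:
W term = 9.247 * 63.1 = 583.4857
H term = 3.098 * 160 = 495.68
A term = 4.330 * 59 = 255.47
BMR = 1271.29 kcal/day

1271.29 kcal/day


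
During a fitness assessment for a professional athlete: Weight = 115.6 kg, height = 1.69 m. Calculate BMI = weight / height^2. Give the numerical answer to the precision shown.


height^2 = 1.69^2 = 2.8561
BMI = 115.6 / 2.8561 = 40.47 kg/m^2

40.47 kg/m^2


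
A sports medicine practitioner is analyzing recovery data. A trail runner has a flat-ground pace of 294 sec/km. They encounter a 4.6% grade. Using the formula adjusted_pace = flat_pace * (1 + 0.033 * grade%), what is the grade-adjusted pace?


Grade factor = 1 + 0.033 * 4.6 = 1.1518
Adjusted = 294 * 1.1518 = 338.63 sec/km

338.63 s/km


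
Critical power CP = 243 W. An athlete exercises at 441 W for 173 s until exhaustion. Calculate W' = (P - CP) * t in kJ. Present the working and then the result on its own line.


P - CP = 441 - 243 = 198 W
W' = 198 * 173 = 34254 J
= 34254 / 1000 = 34.254 kJ

34.254 kJ


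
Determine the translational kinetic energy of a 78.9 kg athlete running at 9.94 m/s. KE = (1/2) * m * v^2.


KE = 0.5 * m * v^2
= 0.5 * 78.9 * 9.94^2
= 0.5 * 78.9 * 98.8036
= 3897.8 J

3897.8 J


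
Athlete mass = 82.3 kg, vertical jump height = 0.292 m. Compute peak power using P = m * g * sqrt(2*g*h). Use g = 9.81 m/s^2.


sqrt(2 * 9.81 * 0.292) = sqrt(5.72904) = 2.393541 m/s
P = 82.3 * 9.81 * 2.393541
= 1932.46 W

1932.46 W


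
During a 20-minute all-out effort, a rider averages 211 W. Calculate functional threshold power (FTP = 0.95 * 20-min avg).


FTP = 0.95 * 211
= 200.45 W

200.45 W


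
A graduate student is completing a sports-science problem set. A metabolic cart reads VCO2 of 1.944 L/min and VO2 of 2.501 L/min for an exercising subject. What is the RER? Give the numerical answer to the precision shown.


RER = VCO2 / VO2 = 1.944 / 2.501 = 0.7773

0.7773


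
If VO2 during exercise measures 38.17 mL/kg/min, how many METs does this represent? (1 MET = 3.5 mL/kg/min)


METs = VO2 / 3.5 = 38.17 / 3.5 = 10.91

10.91 METs


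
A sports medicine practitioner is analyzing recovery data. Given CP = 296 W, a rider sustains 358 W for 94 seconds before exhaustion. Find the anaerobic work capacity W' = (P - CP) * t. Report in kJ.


Excess power = 358 - 296 = 62 W
Work above CP = 62 * 94 = 5828 J
W' = 5.828 kJ

5.828 kJ


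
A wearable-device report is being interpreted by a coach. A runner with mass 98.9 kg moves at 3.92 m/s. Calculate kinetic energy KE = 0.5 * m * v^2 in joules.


v^2 = 3.92^2 = 15.3664
KE = 0.5 * 98.9 * 15.3664
= 759.87 J

759.87 J


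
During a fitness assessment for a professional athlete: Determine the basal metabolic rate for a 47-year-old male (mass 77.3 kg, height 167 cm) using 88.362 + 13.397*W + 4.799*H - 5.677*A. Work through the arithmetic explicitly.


BMR = 88.362 + 13.397*77.3 + 4.799*167 - 5.677*47
= 1658.56 kcal/day

1658.56 kcal/day


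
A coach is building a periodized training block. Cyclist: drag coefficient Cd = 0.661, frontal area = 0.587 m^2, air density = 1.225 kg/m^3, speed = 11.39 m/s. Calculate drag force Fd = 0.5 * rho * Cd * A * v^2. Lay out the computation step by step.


v^2 = 11.39^2 = 129.7321
Fd = 0.5 * 1.225 * 0.661 * 0.587 * 129.7321
= 30.831 N

30.831 N


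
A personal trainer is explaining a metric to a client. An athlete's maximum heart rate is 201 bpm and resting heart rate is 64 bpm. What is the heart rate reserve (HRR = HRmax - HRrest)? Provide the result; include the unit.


HRR = HRmax - HRrest
= 201 - 64
= 137 bpm

137 bpm


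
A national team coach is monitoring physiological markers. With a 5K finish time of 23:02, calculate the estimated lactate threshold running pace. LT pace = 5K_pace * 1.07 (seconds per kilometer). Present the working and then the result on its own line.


Race duration = 1382 s for 5 km
Average pace = 1382 / 5 = 276.4 s/km
LT pace = 276.4 * 1.07
= 295.75 s/km

295.75 s/km


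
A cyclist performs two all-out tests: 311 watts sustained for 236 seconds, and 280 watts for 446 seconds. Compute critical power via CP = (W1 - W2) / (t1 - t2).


W1 = P1 * t1 = 311 * 236 = 73396 J
W2 = P2 * t2 = 280 * 446 = 124880 J
CP = (73396 - 124880) / (236 - 446)
= 245.16 W

245.16 W


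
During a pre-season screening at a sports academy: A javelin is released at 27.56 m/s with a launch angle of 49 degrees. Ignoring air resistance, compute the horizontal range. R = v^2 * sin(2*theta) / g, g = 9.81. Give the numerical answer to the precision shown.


Launch speed squared = 759.5536
sin(2 * 49 deg) = 0.990268
Range = 759.5536 * 0.990268 / 9.81
= 76.673 m

76.673 m


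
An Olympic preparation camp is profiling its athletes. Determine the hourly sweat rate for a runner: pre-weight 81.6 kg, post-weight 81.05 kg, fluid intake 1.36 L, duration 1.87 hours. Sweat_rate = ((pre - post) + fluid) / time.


Mass lost = 81.6 - 81.05 = 0.55 kg
Add fluid consumed: 0.55 + 1.36 = 1.91 L total sweat
Sweat rate = 1.91 / 1.87 = 1.021 L/h

1.021 L/h


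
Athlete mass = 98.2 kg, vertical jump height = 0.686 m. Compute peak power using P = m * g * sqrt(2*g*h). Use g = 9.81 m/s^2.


sqrt(2 * 9.81 * 0.686) = sqrt(13.45932) = 3.668695 m/s
P = 98.2 * 9.81 * 3.668695
= 3534.21 W

3534.21 W


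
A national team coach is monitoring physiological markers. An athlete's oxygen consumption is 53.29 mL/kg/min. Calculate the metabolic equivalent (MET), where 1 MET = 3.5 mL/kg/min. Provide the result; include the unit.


MET = VO2 / 3.5
= 53.29 / 3.5
= 15.23 METs

15.23 METs


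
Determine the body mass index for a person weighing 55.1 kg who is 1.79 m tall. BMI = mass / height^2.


BMI = mass / height^2
= 55.1 / 1.79^2
= 55.1 / 3.2041
= 17.2 kg/m^2

17.2 kg/m^2


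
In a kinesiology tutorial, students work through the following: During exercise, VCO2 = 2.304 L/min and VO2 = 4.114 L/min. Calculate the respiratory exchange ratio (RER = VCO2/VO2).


RER = VCO2 / VO2
= 2.304 / 4.114
= 0.56

0.56


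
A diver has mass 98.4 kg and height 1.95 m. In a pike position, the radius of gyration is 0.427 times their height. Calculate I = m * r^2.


r = 0.427 * 1.95 = 0.83265 m
I = m * r^2 = 98.4 * 0.693306 = 68.221 kg*m^2

68.221 kg*m^2


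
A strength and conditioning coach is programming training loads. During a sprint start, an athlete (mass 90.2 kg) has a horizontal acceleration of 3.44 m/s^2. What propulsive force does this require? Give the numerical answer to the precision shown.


Propulsive force = mass * acceleration
= 90.2 kg * 3.44 m/s^2
= 310.29 N

310.29 N


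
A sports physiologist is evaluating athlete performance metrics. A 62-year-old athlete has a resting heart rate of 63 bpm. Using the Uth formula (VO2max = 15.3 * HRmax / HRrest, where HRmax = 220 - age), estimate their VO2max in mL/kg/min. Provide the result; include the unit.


HRmax = 220 - 62 = 158 bpm
Ratio = HRmax / HRrest = 158 / 63 = 2.5079
VO2max = 15.3 * 2.5079 = 38.37 mL/kg/min

38.37 mL/kg/min


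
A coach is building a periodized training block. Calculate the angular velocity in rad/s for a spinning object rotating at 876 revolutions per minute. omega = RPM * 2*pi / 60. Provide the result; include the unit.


omega = RPM * 2*pi / 60
= 876 * 6.28318531 / 60
= 91.735 rad/s

91.735 rad/s


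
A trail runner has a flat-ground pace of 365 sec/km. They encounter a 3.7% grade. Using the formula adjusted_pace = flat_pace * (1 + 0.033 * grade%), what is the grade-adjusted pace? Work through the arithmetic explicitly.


Grade factor = 1 + 0.033 * 3.7 = 1.1221
Adjusted = 365 * 1.1221 = 409.57 sec/km

409.57 s/km


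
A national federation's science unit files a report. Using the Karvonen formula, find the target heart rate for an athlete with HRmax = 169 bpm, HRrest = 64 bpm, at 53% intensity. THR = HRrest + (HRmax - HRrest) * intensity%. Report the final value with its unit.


HRR = 169 - 64 = 105
THR = 64 + 105 * 0.53
= 64 + 55.65
= 119.65 bpm

119.65 bpm


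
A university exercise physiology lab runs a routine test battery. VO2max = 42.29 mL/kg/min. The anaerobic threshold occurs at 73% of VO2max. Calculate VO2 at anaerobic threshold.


AT fraction = 73 / 100 = 0.73
AT VO2 = 42.29 * 0.73
= 30.87 mL/kg/min

30.87 mL/kg/min


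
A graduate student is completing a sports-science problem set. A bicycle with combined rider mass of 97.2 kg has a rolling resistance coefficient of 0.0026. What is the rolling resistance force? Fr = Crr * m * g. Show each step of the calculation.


Fr = 0.0026 * 97.2 * 9.81
= 0.25272 * 9.81
= 2.479 N

2.479 N


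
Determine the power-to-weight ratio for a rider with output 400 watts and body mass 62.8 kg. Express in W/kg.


P/W = 400 / 62.8 = 6.369 W/kg

6.369 W/kg


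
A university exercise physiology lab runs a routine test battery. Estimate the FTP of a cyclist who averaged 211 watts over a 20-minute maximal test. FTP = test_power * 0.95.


FTP = 211 * 0.95 = 200.45 W

200.45 W


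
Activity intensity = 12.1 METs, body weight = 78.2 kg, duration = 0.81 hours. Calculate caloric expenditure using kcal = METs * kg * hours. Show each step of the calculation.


kcal = 12.1 * 78.2 * 0.81
= 946.22 * 0.81
= 766.44 kcal

766.44 kcal


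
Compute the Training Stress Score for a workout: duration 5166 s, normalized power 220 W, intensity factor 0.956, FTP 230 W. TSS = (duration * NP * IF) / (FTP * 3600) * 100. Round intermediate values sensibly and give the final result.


Product = 5166 * 220 * 0.956 = 1086513.12
Base = 230 * 3600 = 828000
TSS = 1086513.12 / 828000 * 100 = 131.22

131.22 TSS


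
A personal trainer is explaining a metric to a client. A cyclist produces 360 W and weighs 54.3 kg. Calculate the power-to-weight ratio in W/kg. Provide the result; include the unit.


P/W = power / mass
= 360 / 54.3
= 6.63 W/kg

6.63 W/kg


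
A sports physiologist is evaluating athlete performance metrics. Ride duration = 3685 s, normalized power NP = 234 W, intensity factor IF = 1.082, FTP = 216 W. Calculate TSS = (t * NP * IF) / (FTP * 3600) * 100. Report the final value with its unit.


Numerator = 3685 * 234 * 1.082 = 932997.78
Denominator = 216 * 3600 = 777600
TSS = 932997.78 / 777600 * 100
= 119.98

119.98 TSS


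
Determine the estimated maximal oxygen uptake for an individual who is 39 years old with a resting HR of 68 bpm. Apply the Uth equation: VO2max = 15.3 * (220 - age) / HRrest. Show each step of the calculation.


HRmax = 220 - 39 = 181
VO2max = 15.3 * (181 / 68)
= 15.3 * 2.6618
= 40.73 mL/kg/min

40.73 mL/kg/min


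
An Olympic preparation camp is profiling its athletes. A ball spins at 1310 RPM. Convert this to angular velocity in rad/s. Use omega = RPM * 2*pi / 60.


omega = 1310 * 2 * pi / 60
= 1310 * 6.28318531 / 60
= 8230.973 / 60
= 137.183 rad/s

137.183 rad/s


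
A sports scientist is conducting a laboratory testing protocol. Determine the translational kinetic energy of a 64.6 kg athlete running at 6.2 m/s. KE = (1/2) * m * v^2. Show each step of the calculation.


KE = 0.5 * m * v^2
= 0.5 * 64.6 * 6.2^2
= 0.5 * 64.6 * 38.44
= 1241.61 J

1241.61 J


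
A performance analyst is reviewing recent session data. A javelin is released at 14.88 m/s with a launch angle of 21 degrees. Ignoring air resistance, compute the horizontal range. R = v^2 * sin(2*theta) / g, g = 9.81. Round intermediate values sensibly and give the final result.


Launch speed squared = 221.4144
sin(2 * 21 deg) = 0.669131
Range = 221.4144 * 0.669131 / 9.81
= 15.102 m

15.102 m


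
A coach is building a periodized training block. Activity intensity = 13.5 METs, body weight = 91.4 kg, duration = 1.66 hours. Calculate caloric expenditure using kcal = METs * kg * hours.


kcal = 13.5 * 91.4 * 1.66
= 1233.9 * 1.66
= 2048.27 kcal

2048.27 kcal


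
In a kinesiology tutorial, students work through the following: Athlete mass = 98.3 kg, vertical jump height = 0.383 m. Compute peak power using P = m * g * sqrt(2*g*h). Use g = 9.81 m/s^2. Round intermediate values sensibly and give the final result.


sqrt(2 * 9.81 * 0.383) = sqrt(7.51446) = 2.741252 m/s
P = 98.3 * 9.81 * 2.741252
= 2643.45 W

2643.45 W


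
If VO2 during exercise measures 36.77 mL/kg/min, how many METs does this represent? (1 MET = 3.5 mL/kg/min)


METs = VO2 / 3.5 = 36.77 / 3.5 = 10.51

10.51 METs


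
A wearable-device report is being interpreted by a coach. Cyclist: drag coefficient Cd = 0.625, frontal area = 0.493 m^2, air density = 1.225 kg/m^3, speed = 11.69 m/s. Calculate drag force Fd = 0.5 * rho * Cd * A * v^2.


v^2 = 11.69^2 = 136.6561
Fd = 0.5 * 1.225 * 0.625 * 0.493 * 136.6561
= 25.791 N

25.791 N


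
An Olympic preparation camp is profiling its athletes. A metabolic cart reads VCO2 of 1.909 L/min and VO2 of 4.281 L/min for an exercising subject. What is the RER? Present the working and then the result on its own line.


RER = VCO2 / VO2 = 1.909 / 4.281 = 0.4459

0.4459


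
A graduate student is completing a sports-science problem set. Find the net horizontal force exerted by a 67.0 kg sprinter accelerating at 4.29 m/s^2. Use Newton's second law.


Newton's second law: F = m * a
F = 67.0 * 4.29 = 287.43 N

287.43 N


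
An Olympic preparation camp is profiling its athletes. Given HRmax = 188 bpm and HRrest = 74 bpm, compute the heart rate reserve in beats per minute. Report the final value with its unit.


Heart rate reserve = maximum HR minus resting HR
HRR = 188 - 74 = 114 bpm

114 bpm


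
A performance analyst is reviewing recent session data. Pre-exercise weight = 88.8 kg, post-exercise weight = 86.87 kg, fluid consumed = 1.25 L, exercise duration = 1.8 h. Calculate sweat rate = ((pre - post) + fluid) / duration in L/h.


Weight loss = 88.8 - 86.87 = 1.93 kg (approx L)
Total sweat = 1.93 + 1.25 = 3.18 L
Sweat rate = 3.18 / 1.8 = 1.767 L/h

1.767 L/h


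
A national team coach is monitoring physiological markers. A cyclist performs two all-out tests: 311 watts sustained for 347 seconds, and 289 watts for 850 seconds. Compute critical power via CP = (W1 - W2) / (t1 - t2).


W1 = P1 * t1 = 311 * 347 = 107917 J
W2 = P2 * t2 = 289 * 850 = 245650 J
CP = (107917 - 245650) / (347 - 850)
= 273.82 W

273.82 W


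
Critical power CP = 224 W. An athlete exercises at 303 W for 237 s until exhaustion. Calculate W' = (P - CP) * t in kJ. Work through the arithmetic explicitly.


P - CP = 303 - 224 = 79 W
W' = 79 * 237 = 18723 J
= 18723 / 1000 = 18.723 kJ

18.723 kJ


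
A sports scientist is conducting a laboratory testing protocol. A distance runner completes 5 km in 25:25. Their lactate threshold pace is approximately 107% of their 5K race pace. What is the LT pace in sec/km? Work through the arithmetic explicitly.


Convert to seconds: 25 min 25 s = 1525 s
Pace per km = 1525 / 5 = 305.0 s/km
LT pace = 305.0 * 1.07 = 326.35 s/km

326.35 s/km


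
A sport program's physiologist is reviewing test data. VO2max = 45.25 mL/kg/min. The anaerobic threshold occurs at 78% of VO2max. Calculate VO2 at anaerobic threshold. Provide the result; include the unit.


AT fraction = 78 / 100 = 0.78
AT VO2 = 45.25 * 0.78
= 35.3 mL/kg/min

35.3 mL/kg/min


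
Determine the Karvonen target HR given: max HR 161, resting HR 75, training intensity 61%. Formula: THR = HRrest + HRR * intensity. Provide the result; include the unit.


HRR = HRmax - HRrest = 161 - 75 = 86
THR = 75 + 86 * 0.61
= 127.46 bpm

127.46 bpm


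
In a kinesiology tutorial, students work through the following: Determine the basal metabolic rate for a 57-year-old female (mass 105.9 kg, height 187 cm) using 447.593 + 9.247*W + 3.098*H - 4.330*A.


BMR = 447.593 + 9.247*105.9 + 3.098*187 - 4.330*57
= 1759.37 kcal/day

1759.37 kcal/day


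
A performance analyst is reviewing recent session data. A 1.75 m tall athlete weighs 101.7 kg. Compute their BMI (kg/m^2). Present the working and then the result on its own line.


height^2 = 3.0625 m^2
BMI = 101.7 / 3.0625 = 33.21 kg/m^2

33.21 kg/m^2


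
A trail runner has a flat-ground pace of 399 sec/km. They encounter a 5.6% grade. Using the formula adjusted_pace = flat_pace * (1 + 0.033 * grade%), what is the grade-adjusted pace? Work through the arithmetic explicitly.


Grade factor = 1 + 0.033 * 5.6 = 1.1848
Adjusted = 399 * 1.1848 = 472.74 sec/km

472.74 s/km


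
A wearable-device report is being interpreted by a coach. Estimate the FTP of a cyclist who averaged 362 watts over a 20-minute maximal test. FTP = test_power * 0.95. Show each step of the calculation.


FTP = 362 * 0.95 = 343.9 W

343.9 W


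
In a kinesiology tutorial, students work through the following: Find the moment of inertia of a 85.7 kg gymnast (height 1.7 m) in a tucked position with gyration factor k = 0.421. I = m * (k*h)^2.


Radius of gyration = 0.421 * 1.7 = 0.7157 m
I = 85.7 * 0.7157^2
= 85.7 * 0.512226
= 43.898 kg*m^2

43.898 kg*m^2


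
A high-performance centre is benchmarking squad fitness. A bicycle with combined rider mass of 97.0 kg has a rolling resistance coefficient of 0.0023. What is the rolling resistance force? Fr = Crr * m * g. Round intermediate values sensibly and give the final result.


Fr = 0.0023 * 97.0 * 9.81
= 0.2231 * 9.81
= 2.189 N

2.189 N


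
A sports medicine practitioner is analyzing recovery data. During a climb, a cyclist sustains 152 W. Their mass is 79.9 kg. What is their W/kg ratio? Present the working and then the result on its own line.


Power-to-weight = 152 W / 79.9 kg
= 1.902 W/kg

1.902 W/kg


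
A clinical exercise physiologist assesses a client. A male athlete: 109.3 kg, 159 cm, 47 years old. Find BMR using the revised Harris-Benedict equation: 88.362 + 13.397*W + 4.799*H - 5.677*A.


Intercept = 88.362
Weight contribution = 13.397 * 109.3 = 1464.2921
Height contribution = 4.799 * 159 = 763.041
Age contribution = 5.677 * 47 = 266.819
BMR = 88.362 + 1464.2921 + 763.041 - 266.819
= 2048.88 kcal/day

2048.88 kcal/day
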